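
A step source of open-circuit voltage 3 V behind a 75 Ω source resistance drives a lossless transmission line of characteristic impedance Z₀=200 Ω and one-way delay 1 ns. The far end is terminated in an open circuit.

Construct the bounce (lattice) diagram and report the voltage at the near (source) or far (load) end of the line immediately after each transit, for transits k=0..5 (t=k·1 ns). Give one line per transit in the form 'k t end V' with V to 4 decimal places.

0 0 source 2.1818
1 1 load 4.3636
2 2 source 3.3719
3 3 load 2.3802
4 4 source 2.8310
5 5 load 3.2817

Γ_L=1.000000, Γ_S=-0.454545; launch V₁=3·200/275=2.181818
k=0 src: V=2.1818
k=1 load: inc=2.181818, refl=2.181818·1.000000=2.1818; V=0.000000+2.181818+2.181818=4.3636
k=2 src: inc=2.181818, refl=2.181818·-0.454545=-0.9917; V=2.181818+2.181818+-0.991736=3.3719
k=3 load: inc=-0.991736, refl=-0.991736·1.000000=-0.9917; V=4.363636+-0.991736+-0.991736=2.3802
k=4 src: inc=-0.991736, refl=-0.991736·-0.454545=0.4508; V=3.371901+-0.991736+0.450789=2.8310
k=5 load: inc=0.450789, refl=0.450789·1.000000=0.4508; V=2.380165+0.450789+0.450789=3.2817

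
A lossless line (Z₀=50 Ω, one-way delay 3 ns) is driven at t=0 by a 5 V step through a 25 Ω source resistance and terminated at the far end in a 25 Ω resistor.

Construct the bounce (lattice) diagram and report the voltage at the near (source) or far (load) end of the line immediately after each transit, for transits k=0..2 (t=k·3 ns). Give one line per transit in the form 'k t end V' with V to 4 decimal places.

0 0 source 3.3333
1 3 load 2.2222
2 6 source 2.5926

Γ_L=-0.333333, Γ_S=-0.333333; launch V₁=5·50/75=3.333333
k=0 src: V=3.3333
k=1 load: inc=3.333333, refl=3.333333·-0.333333=-1.1111; V=0.000000+3.333333+-1.111111=2.2222
k=2 src: inc=-1.111111, refl=-1.111111·-0.333333=0.3704; V=3.333333+-1.111111+0.370370=2.5926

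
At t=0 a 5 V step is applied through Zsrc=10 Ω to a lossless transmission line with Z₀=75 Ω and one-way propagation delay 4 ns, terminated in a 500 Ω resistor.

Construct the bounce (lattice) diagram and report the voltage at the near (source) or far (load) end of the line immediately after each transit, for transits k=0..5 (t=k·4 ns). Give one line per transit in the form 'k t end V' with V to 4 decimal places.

Γ_L=0.739130, Γ_S=-0.764706; launch V₁=5·75/85=4.411765
k=0 src: V=4.4118
k=1 load: inc=4.411765, refl=4.411765·0.739130=3.2609; V=0.000000+4.411765+3.260870=7.6726
k=2 src: inc=3.260870, refl=3.260870·-0.764706=-2.4936; V=4.411765+3.260870+-2.493606=5.1790
k=3 load: inc=-2.493606, refl=-2.493606·0.739130=-1.8431; V=7.672634+-2.493606+-1.843100=3.3359
k=4 src: inc=-1.843100, refl=-1.843100·-0.764706=1.4094; V=5.179028+-1.843100+1.409430=4.7454
k=5 load: inc=1.409430, refl=1.409430·0.739130=1.0418; V=3.335928+1.409430+1.041752=5.7871

0 0 source 4.4118
1 4 load 7.6726
2 8 source 5.1790
3 12 load 3.3359
4 16 source 4.7454
5 20 load 5.7871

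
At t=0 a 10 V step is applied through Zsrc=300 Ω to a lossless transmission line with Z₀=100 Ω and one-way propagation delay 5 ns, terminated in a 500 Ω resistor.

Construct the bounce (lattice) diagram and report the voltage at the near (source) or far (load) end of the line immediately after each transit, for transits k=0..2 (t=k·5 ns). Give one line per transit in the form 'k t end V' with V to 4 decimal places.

0 0 source 2.5000
1 5 load 4.1667
2 10 source 5.0000

Γ_L=0.666667, Γ_S=0.500000; launch V₁=10·100/400=2.500000
k=0 src: V=2.5000
k=1 load: inc=2.500000, refl=2.500000·0.666667=1.6667; V=0.000000+2.500000+1.666667=4.1667
k=2 src: inc=1.666667, refl=1.666667·0.500000=0.8333; V=2.500000+1.666667+0.833333=5.0000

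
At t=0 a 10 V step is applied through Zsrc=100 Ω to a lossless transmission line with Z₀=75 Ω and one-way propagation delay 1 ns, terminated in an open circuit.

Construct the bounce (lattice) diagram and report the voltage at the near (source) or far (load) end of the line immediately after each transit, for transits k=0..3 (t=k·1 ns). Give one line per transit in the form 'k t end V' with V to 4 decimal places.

0 0 source 4.2857
1 1 load 8.5714
2 2 source 9.1837
3 3 load 9.7959

Γ_L=1.000000, Γ_S=0.142857; launch V₁=10·75/175=4.285714
k=0 src: V=4.2857
k=1 load: inc=4.285714, refl=4.285714·1.000000=4.2857; V=0.000000+4.285714+4.285714=8.5714
k=2 src: inc=4.285714, refl=4.285714·0.142857=0.6122; V=4.285714+4.285714+0.612245=9.1837
k=3 load: inc=0.612245, refl=0.612245·1.000000=0.6122; V=8.571429+0.612245+0.612245=9.7959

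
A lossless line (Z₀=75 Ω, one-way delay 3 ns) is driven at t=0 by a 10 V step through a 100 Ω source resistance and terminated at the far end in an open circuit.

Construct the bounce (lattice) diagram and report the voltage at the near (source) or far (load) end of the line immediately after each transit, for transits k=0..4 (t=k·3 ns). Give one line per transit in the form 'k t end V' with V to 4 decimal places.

0 0 source 4.2857
1 3 load 8.5714
2 6 source 9.1837
3 9 load 9.7959
4 12 source 9.8834

Γ_L=1.000000, Γ_S=0.142857; launch V₁=10·75/175=4.285714
k=0 src: V=4.2857
k=1 load: inc=4.285714, refl=4.285714·1.000000=4.2857; V=0.000000+4.285714+4.285714=8.5714
k=2 src: inc=4.285714, refl=4.285714·0.142857=0.6122; V=4.285714+4.285714+0.612245=9.1837
k=3 load: inc=0.612245, refl=0.612245·1.000000=0.6122; V=8.571429+0.612245+0.612245=9.7959
k=4 src: inc=0.612245, refl=0.612245·0.142857=0.0875; V=9.183673+0.612245+0.087464=9.8834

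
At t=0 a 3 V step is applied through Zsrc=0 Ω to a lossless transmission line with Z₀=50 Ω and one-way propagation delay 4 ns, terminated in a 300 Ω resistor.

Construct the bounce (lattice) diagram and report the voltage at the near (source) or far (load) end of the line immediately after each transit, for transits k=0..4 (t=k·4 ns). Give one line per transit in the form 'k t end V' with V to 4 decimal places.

Γ_L=0.714286, Γ_S=-1.000000; launch V₁=3·50/50=3.000000
k=0 src: V=3.0000
k=1 load: inc=3.000000, refl=3.000000·0.714286=2.1429; V=0.000000+3.000000+2.142857=5.1429
k=2 src: inc=2.142857, refl=2.142857·-1.000000=-2.1429; V=3.000000+2.142857+-2.142857=3.0000
k=3 load: inc=-2.142857, refl=-2.142857·0.714286=-1.5306; V=5.142857+-2.142857+-1.530612=1.4694
k=4 src: inc=-1.530612, refl=-1.530612·-1.000000=1.5306; V=3.000000+-1.530612+1.530612=3.0000

0 0 source 3.0000
1 4 load 5.1429
2 8 source 3.0000
3 12 load 1.4694
4 16 source 3.0000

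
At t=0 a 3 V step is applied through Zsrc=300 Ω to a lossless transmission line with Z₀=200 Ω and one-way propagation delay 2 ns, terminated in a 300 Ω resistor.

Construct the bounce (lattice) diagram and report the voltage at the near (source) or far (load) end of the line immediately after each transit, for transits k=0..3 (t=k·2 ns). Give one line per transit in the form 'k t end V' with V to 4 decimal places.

0 0 source 1.2000
1 2 load 1.4400
2 4 source 1.4880
3 6 load 1.4976

Γ_L=0.200000, Γ_S=0.200000; launch V₁=3·200/500=1.200000
k=0 src: V=1.2000
k=1 load: inc=1.200000, refl=1.200000·0.200000=0.2400; V=0.000000+1.200000+0.240000=1.4400
k=2 src: inc=0.240000, refl=0.240000·0.200000=0.0480; V=1.200000+0.240000+0.048000=1.4880
k=3 load: inc=0.048000, refl=0.048000·0.200000=0.0096; V=1.440000+0.048000+0.009600=1.4976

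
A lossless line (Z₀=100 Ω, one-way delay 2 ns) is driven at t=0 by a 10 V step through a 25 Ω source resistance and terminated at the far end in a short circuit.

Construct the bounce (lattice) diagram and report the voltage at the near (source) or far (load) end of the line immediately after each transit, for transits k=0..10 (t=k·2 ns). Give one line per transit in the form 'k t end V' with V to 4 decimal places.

0 0 source 8.0000
1 2 load 0.0000
2 4 source 4.8000
3 6 load 0.0000
4 8 source 2.8800
5 10 load 0.0000
6 12 source 1.7280
7 14 load 0.0000
8 16 source 1.0368
9 18 load 0.0000
10 20 source 0.6221

Γ_L=-1.000000, Γ_S=-0.600000; launch V₁=10·100/125=8.000000
k=0 src: V=8.0000
k=1 load: inc=8.000000, refl=8.000000·-1.000000=-8.0000; V=0.000000+8.000000+-8.000000=0.0000
k=2 src: inc=-8.000000, refl=-8.000000·-0.600000=4.8000; V=8.000000+-8.000000+4.800000=4.8000
k=3 load: inc=4.800000, refl=4.800000·-1.000000=-4.8000; V=0.000000+4.800000+-4.800000=0.0000
k=4 src: inc=-4.800000, refl=-4.800000·-0.600000=2.8800; V=4.800000+-4.800000+2.880000=2.8800
k=5 load: inc=2.880000, refl=2.880000·-1.000000=-2.8800; V=0.000000+2.880000+-2.880000=0.0000
k=6 src: inc=-2.880000, refl=-2.880000·-0.600000=1.7280; V=2.880000+-2.880000+1.728000=1.7280
k=7 load: inc=1.728000, refl=1.728000·-1.000000=-1.7280; V=0.000000+1.728000+-1.728000=0.0000
k=8 src: inc=-1.728000, refl=-1.728000·-0.600000=1.0368; V=1.728000+-1.728000+1.036800=1.0368
k=9 load: inc=1.036800, refl=1.036800·-1.000000=-1.0368; V=0.000000+1.036800+-1.036800=0.0000
k=10 src: inc=-1.036800, refl=-1.036800·-0.600000=0.6221; V=1.036800+-1.036800+0.622080=0.6221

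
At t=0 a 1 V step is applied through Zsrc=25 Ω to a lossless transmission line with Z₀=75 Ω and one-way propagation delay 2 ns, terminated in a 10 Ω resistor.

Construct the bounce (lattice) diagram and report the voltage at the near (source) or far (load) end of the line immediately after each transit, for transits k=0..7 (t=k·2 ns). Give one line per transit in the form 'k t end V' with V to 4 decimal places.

Γ_L=-0.764706, Γ_S=-0.500000; launch V₁=1·75/100=0.750000
k=0 src: V=0.7500
k=1 load: inc=0.750000, refl=0.750000·-0.764706=-0.5735; V=0.000000+0.750000+-0.573529=0.1765
k=2 src: inc=-0.573529, refl=-0.573529·-0.500000=0.2868; V=0.750000+-0.573529+0.286765=0.4632
k=3 load: inc=0.286765, refl=0.286765·-0.764706=-0.2193; V=0.176471+0.286765+-0.219291=0.2439
k=4 src: inc=-0.219291, refl=-0.219291·-0.500000=0.1096; V=0.463235+-0.219291+0.109645=0.3536
k=5 load: inc=0.109645, refl=0.109645·-0.764706=-0.0838; V=0.243945+0.109645+-0.083846=0.2697
k=6 src: inc=-0.083846, refl=-0.083846·-0.500000=0.0419; V=0.353590+-0.083846+0.041923=0.3117
k=7 load: inc=0.041923, refl=0.041923·-0.764706=-0.0321; V=0.269744+0.041923+-0.032059=0.2796

0 0 source 0.7500
1 2 load 0.1765
2 4 source 0.4632
3 6 load 0.2439
4 8 source 0.3536
5 10 load 0.2697
6 12 source 0.3117
7 14 load 0.2796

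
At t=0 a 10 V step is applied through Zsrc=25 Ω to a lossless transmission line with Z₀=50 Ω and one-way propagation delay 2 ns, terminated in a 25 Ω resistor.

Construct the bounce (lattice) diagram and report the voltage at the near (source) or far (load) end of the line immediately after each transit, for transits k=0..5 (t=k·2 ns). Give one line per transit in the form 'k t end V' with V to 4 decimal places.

0 0 source 6.6667
1 2 load 4.4444
2 4 source 5.1852
3 6 load 4.9383
4 8 source 5.0206
5 10 load 4.9931

Γ_L=-0.333333, Γ_S=-0.333333; launch V₁=10·50/75=6.666667
k=0 src: V=6.6667
k=1 load: inc=6.666667, refl=6.666667·-0.333333=-2.2222; V=0.000000+6.666667+-2.222222=4.4444
k=2 src: inc=-2.222222, refl=-2.222222·-0.333333=0.7407; V=6.666667+-2.222222+0.740741=5.1852
k=3 load: inc=0.740741, refl=0.740741·-0.333333=-0.2469; V=4.444444+0.740741+-0.246914=4.9383
k=4 src: inc=-0.246914, refl=-0.246914·-0.333333=0.0823; V=5.185185+-0.246914+0.082305=5.0206
k=5 load: inc=0.082305, refl=0.082305·-0.333333=-0.0274; V=4.938272+0.082305+-0.027435=4.9931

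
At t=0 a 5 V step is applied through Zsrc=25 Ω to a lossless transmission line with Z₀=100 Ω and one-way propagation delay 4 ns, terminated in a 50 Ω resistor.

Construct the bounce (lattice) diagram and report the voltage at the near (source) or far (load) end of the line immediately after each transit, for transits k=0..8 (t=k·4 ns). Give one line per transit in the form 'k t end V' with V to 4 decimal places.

Γ_L=-0.333333, Γ_S=-0.600000; launch V₁=5·100/125=4.000000
k=0 src: V=4.0000
k=1 load: inc=4.000000, refl=4.000000·-0.333333=-1.3333; V=0.000000+4.000000+-1.333333=2.6667
k=2 src: inc=-1.333333, refl=-1.333333·-0.600000=0.8000; V=4.000000+-1.333333+0.800000=3.4667
k=3 load: inc=0.800000, refl=0.800000·-0.333333=-0.2667; V=2.666667+0.800000+-0.266667=3.2000
k=4 src: inc=-0.266667, refl=-0.266667·-0.600000=0.1600; V=3.466667+-0.266667+0.160000=3.3600
k=5 load: inc=0.160000, refl=0.160000·-0.333333=-0.0533; V=3.200000+0.160000+-0.053333=3.3067
k=6 src: inc=-0.053333, refl=-0.053333·-0.600000=0.0320; V=3.360000+-0.053333+0.032000=3.3387
k=7 load: inc=0.032000, refl=0.032000·-0.333333=-0.0107; V=3.306667+0.032000+-0.010667=3.3280
k=8 src: inc=-0.010667, refl=-0.010667·-0.600000=0.0064; V=3.338667+-0.010667+0.006400=3.3344

0 0 source 4.0000
1 4 load 2.6667
2 8 source 3.4667
3 12 load 3.2000
4 16 source 3.3600
5 20 load 3.3067
6 24 source 3.3387
7 28 load 3.3280
8 32 source 3.3344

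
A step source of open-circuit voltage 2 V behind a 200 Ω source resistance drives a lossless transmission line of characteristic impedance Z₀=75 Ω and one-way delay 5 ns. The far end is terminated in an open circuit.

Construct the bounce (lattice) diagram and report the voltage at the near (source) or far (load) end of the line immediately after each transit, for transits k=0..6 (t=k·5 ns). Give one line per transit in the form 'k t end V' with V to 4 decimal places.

Γ_L=1.000000, Γ_S=0.454545; launch V₁=2·75/275=0.545455
k=0 src: V=0.5455
k=1 load: inc=0.545455, refl=0.545455·1.000000=0.5455; V=0.000000+0.545455+0.545455=1.0909
k=2 src: inc=0.545455, refl=0.545455·0.454545=0.2479; V=0.545455+0.545455+0.247934=1.3388
k=3 load: inc=0.247934, refl=0.247934·1.000000=0.2479; V=1.090909+0.247934+0.247934=1.5868
k=4 src: inc=0.247934, refl=0.247934·0.454545=0.1127; V=1.338843+0.247934+0.112697=1.6995
k=5 load: inc=0.112697, refl=0.112697·1.000000=0.1127; V=1.586777+0.112697+0.112697=1.8122
k=6 src: inc=0.112697, refl=0.112697·0.454545=0.0512; V=1.699474+0.112697+0.051226=1.8634

0 0 source 0.5455
1 5 load 1.0909
2 10 source 1.3388
3 15 load 1.5868
4 20 source 1.6995
5 25 load 1.8122
6 30 source 1.8634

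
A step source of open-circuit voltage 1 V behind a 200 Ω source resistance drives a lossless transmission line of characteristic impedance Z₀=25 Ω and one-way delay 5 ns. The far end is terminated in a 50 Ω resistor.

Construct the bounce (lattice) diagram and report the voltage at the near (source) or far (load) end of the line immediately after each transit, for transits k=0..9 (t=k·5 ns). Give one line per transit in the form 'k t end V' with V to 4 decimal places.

Γ_L=0.333333, Γ_S=0.777778; launch V₁=1·25/225=0.111111
k=0 src: V=0.1111
k=1 load: inc=0.111111, refl=0.111111·0.333333=0.0370; V=0.000000+0.111111+0.037037=0.1481
k=2 src: inc=0.037037, refl=0.037037·0.777778=0.0288; V=0.111111+0.037037+0.028807=0.1770
k=3 load: inc=0.028807, refl=0.028807·0.333333=0.0096; V=0.148148+0.028807+0.009602=0.1866
k=4 src: inc=0.009602, refl=0.009602·0.777778=0.0075; V=0.176955+0.009602+0.007468=0.1940
k=5 load: inc=0.007468, refl=0.007468·0.333333=0.0025; V=0.186557+0.007468+0.002489=0.1965
k=6 src: inc=0.002489, refl=0.002489·0.777778=0.0019; V=0.194025+0.002489+0.001936=0.1985
k=7 load: inc=0.001936, refl=0.001936·0.333333=0.0006; V=0.196515+0.001936+0.000645=0.1991
k=8 src: inc=0.000645, refl=0.000645·0.777778=0.0005; V=0.198451+0.000645+0.000502=0.1996
k=9 load: inc=0.000502, refl=0.000502·0.333333=0.0002; V=0.199096+0.000502+0.000167=0.1998

0 0 source 0.1111
1 5 load 0.1481
2 10 source 0.1770
3 15 load 0.1866
4 20 source 0.1940
5 25 load 0.1965
6 30 source 0.1985
7 35 load 0.1991
8 40 source 0.1996
9 45 load 0.1998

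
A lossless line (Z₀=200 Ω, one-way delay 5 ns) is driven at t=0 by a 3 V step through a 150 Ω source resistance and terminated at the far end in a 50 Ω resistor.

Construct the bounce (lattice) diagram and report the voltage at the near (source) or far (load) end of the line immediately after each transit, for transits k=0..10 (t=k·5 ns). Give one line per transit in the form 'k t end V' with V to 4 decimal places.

Γ_L=-0.600000, Γ_S=-0.142857; launch V₁=3·200/350=1.714286
k=0 src: V=1.7143
k=1 load: inc=1.714286, refl=1.714286·-0.600000=-1.0286; V=0.000000+1.714286+-1.028571=0.6857
k=2 src: inc=-1.028571, refl=-1.028571·-0.142857=0.1469; V=1.714286+-1.028571+0.146939=0.8327
k=3 load: inc=0.146939, refl=0.146939·-0.600000=-0.0882; V=0.685714+0.146939+-0.088163=0.7445
k=4 src: inc=-0.088163, refl=-0.088163·-0.142857=0.0126; V=0.832653+-0.088163+0.012595=0.7571
k=5 load: inc=0.012595, refl=0.012595·-0.600000=-0.0076; V=0.744490+0.012595+-0.007557=0.7495
k=6 src: inc=-0.007557, refl=-0.007557·-0.142857=0.0011; V=0.757085+-0.007557+0.001080=0.7506
k=7 load: inc=0.001080, refl=0.001080·-0.600000=-0.0006; V=0.749528+0.001080+-0.000648=0.7500
k=8 src: inc=-0.000648, refl=-0.000648·-0.142857=0.0001; V=0.750607+-0.000648+0.000093=0.7501
k=9 load: inc=0.000093, refl=0.000093·-0.600000=-0.0001; V=0.749960+0.000093+-0.000056=0.7500
k=10 src: inc=-0.000056, refl=-0.000056·-0.142857=0.0000; V=0.750052+-0.000056+0.000008=0.7500

0 0 source 1.7143
1 5 load 0.6857
2 10 source 0.8327
3 15 load 0.7445
4 20 source 0.7571
5 25 load 0.7495
6 30 source 0.7506
7 35 load 0.7500
8 40 source 0.7501
9 45 load 0.7500
10 50 source 0.7500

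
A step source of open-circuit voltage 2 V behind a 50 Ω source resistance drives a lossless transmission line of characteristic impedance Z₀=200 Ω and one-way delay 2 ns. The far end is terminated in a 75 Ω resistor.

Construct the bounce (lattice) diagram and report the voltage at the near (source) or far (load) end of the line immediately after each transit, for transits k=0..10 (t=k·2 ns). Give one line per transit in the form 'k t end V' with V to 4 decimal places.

Γ_L=-0.454545, Γ_S=-0.600000; launch V₁=2·200/250=1.600000
k=0 src: V=1.6000
k=1 load: inc=1.600000, refl=1.600000·-0.454545=-0.7273; V=0.000000+1.600000+-0.727273=0.8727
k=2 src: inc=-0.727273, refl=-0.727273·-0.600000=0.4364; V=1.600000+-0.727273+0.436364=1.3091
k=3 load: inc=0.436364, refl=0.436364·-0.454545=-0.1983; V=0.872727+0.436364+-0.198347=1.1107
k=4 src: inc=-0.198347, refl=-0.198347·-0.600000=0.1190; V=1.309091+-0.198347+0.119008=1.2298
k=5 load: inc=0.119008, refl=0.119008·-0.454545=-0.0541; V=1.110744+0.119008+-0.054095=1.1757
k=6 src: inc=-0.054095, refl=-0.054095·-0.600000=0.0325; V=1.229752+-0.054095+0.032457=1.2081
k=7 load: inc=0.032457, refl=0.032457·-0.454545=-0.0148; V=1.175657+0.032457+-0.014753=1.1934
k=8 src: inc=-0.014753, refl=-0.014753·-0.600000=0.0089; V=1.208114+-0.014753+0.008852=1.2022
k=9 load: inc=0.008852, refl=0.008852·-0.454545=-0.0040; V=1.193361+0.008852+-0.004024=1.1982
k=10 src: inc=-0.004024, refl=-0.004024·-0.600000=0.0024; V=1.202213+-0.004024+0.002414=1.2006

0 0 source 1.6000
1 2 load 0.8727
2 4 source 1.3091
3 6 load 1.1107
4 8 source 1.2298
5 10 load 1.1757
6 12 source 1.2081
7 14 load 1.1934
8 16 source 1.2022
9 18 load 1.1982
10 20 source 1.2006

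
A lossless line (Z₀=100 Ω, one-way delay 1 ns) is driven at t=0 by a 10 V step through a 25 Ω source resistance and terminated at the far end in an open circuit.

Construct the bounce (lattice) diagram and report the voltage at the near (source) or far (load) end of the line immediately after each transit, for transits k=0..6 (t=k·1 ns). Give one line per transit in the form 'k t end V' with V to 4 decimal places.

Γ_L=1.000000, Γ_S=-0.600000; launch V₁=10·100/125=8.000000
k=0 src: V=8.0000
k=1 load: inc=8.000000, refl=8.000000·1.000000=8.0000; V=0.000000+8.000000+8.000000=16.0000
k=2 src: inc=8.000000, refl=8.000000·-0.600000=-4.8000; V=8.000000+8.000000+-4.800000=11.2000
k=3 load: inc=-4.800000, refl=-4.800000·1.000000=-4.8000; V=16.000000+-4.800000+-4.800000=6.4000
k=4 src: inc=-4.800000, refl=-4.800000·-0.600000=2.8800; V=11.200000+-4.800000+2.880000=9.2800
k=5 load: inc=2.880000, refl=2.880000·1.000000=2.8800; V=6.400000+2.880000+2.880000=12.1600
k=6 src: inc=2.880000, refl=2.880000·-0.600000=-1.7280; V=9.280000+2.880000+-1.728000=10.4320

0 0 source 8.0000
1 1 load 16.0000
2 2 source 11.2000
3 3 load 6.4000
4 4 source 9.2800
5 5 load 12.1600
6 6 source 10.4320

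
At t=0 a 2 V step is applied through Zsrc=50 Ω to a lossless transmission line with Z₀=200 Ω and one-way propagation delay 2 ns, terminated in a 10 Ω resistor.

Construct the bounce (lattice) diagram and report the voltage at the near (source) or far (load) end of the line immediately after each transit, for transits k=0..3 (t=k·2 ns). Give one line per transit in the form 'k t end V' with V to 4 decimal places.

0 0 source 1.6000
1 2 load 0.1524
2 4 source 1.0210
3 6 load 0.2351

Γ_L=-0.904762, Γ_S=-0.600000; launch V₁=2·200/250=1.600000
k=0 src: V=1.6000
k=1 load: inc=1.600000, refl=1.600000·-0.904762=-1.4476; V=0.000000+1.600000+-1.447619=0.1524
k=2 src: inc=-1.447619, refl=-1.447619·-0.600000=0.8686; V=1.600000+-1.447619+0.868571=1.0210
k=3 load: inc=0.868571, refl=0.868571·-0.904762=-0.7859; V=0.152381+0.868571+-0.785850=0.2351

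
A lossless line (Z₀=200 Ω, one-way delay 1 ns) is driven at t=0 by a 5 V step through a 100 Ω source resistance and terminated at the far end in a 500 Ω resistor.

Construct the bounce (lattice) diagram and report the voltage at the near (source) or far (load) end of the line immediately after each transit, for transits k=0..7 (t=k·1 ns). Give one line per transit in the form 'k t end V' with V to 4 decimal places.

Γ_L=0.428571, Γ_S=-0.333333; launch V₁=5·200/300=3.333333
k=0 src: V=3.3333
k=1 load: inc=3.333333, refl=3.333333·0.428571=1.4286; V=0.000000+3.333333+1.428571=4.7619
k=2 src: inc=1.428571, refl=1.428571·-0.333333=-0.4762; V=3.333333+1.428571+-0.476190=4.2857
k=3 load: inc=-0.476190, refl=-0.476190·0.428571=-0.2041; V=4.761905+-0.476190+-0.204082=4.0816
k=4 src: inc=-0.204082, refl=-0.204082·-0.333333=0.0680; V=4.285714+-0.204082+0.068027=4.1497
k=5 load: inc=0.068027, refl=0.068027·0.428571=0.0292; V=4.081633+0.068027+0.029155=4.1788
k=6 src: inc=0.029155, refl=0.029155·-0.333333=-0.0097; V=4.149660+0.029155+-0.009718=4.1691
k=7 load: inc=-0.009718, refl=-0.009718·0.428571=-0.0042; V=4.178814+-0.009718+-0.004165=4.1649

0 0 source 3.3333
1 1 load 4.7619
2 2 source 4.2857
3 3 load 4.0816
4 4 source 4.1497
5 5 load 4.1788
6 6 source 4.1691
7 7 load 4.1649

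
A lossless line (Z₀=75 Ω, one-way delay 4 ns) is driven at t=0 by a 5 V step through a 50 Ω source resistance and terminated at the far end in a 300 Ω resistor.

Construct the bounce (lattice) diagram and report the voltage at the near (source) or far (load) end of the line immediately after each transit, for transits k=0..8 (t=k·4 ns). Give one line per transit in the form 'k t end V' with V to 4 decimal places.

0 0 source 3.0000
1 4 load 4.8000
2 8 source 4.4400
3 12 load 4.2240
4 16 source 4.2672
5 20 load 4.2931
6 24 source 4.2879
7 28 load 4.2848
8 32 source 4.2854

Γ_L=0.600000, Γ_S=-0.200000; launch V₁=5·75/125=3.000000
k=0 src: V=3.0000
k=1 load: inc=3.000000, refl=3.000000·0.600000=1.8000; V=0.000000+3.000000+1.800000=4.8000
k=2 src: inc=1.800000, refl=1.800000·-0.200000=-0.3600; V=3.000000+1.800000+-0.360000=4.4400
k=3 load: inc=-0.360000, refl=-0.360000·0.600000=-0.2160; V=4.800000+-0.360000+-0.216000=4.2240
k=4 src: inc=-0.216000, refl=-0.216000·-0.200000=0.0432; V=4.440000+-0.216000+0.043200=4.2672
k=5 load: inc=0.043200, refl=0.043200·0.600000=0.0259; V=4.224000+0.043200+0.025920=4.2931
k=6 src: inc=0.025920, refl=0.025920·-0.200000=-0.0052; V=4.267200+0.025920+-0.005184=4.2879
k=7 load: inc=-0.005184, refl=-0.005184·0.600000=-0.0031; V=4.293120+-0.005184+-0.003110=4.2848
k=8 src: inc=-0.003110, refl=-0.003110·-0.200000=0.0006; V=4.287936+-0.003110+0.000622=4.2854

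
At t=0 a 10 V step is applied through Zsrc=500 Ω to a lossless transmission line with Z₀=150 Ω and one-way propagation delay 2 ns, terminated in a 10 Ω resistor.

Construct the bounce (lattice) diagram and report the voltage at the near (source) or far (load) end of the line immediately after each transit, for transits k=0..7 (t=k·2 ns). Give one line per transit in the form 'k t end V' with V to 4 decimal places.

Γ_L=-0.875000, Γ_S=0.538462; launch V₁=10·150/650=2.307692
k=0 src: V=2.3077
k=1 load: inc=2.307692, refl=2.307692·-0.875000=-2.0192; V=0.000000+2.307692+-2.019231=0.2885
k=2 src: inc=-2.019231, refl=-2.019231·0.538462=-1.0873; V=2.307692+-2.019231+-1.087278=-0.7988
k=3 load: inc=-1.087278, refl=-1.087278·-0.875000=0.9514; V=0.288462+-1.087278+0.951368=0.1526
k=4 src: inc=0.951368, refl=0.951368·0.538462=0.5123; V=-0.798817+0.951368+0.512275=0.6648
k=5 load: inc=0.512275, refl=0.512275·-0.875000=-0.4482; V=0.152552+0.512275+-0.448241=0.2166
k=6 src: inc=-0.448241, refl=-0.448241·0.538462=-0.2414; V=0.664827+-0.448241+-0.241360=-0.0248
k=7 load: inc=-0.241360, refl=-0.241360·-0.875000=0.2112; V=0.216586+-0.241360+0.211190=0.1864

0 0 source 2.3077
1 2 load 0.2885
2 4 source -0.7988
3 6 load 0.1526
4 8 source 0.6648
5 10 load 0.2166
6 12 source -0.0248
7 14 load 0.1864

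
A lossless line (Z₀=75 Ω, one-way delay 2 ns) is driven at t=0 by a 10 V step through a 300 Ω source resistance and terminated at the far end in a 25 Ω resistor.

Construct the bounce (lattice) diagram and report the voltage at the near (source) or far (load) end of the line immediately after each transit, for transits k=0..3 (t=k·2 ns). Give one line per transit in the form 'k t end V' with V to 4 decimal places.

Γ_L=-0.500000, Γ_S=0.600000; launch V₁=10·75/375=2.000000
k=0 src: V=2.0000
k=1 load: inc=2.000000, refl=2.000000·-0.500000=-1.0000; V=0.000000+2.000000+-1.000000=1.0000
k=2 src: inc=-1.000000, refl=-1.000000·0.600000=-0.6000; V=2.000000+-1.000000+-0.600000=0.4000
k=3 load: inc=-0.600000, refl=-0.600000·-0.500000=0.3000; V=1.000000+-0.600000+0.300000=0.7000

0 0 source 2.0000
1 2 load 1.0000
2 4 source 0.4000
3 6 load 0.7000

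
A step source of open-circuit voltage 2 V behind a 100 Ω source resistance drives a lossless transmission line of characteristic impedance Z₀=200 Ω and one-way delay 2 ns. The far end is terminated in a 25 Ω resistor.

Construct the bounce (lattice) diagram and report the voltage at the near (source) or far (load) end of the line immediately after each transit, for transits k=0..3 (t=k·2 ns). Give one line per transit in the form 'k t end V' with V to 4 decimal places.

0 0 source 1.3333
1 2 load 0.2963
2 4 source 0.6420
3 6 load 0.3731

Γ_L=-0.777778, Γ_S=-0.333333; launch V₁=2·200/300=1.333333
k=0 src: V=1.3333
k=1 load: inc=1.333333, refl=1.333333·-0.777778=-1.0370; V=0.000000+1.333333+-1.037037=0.2963
k=2 src: inc=-1.037037, refl=-1.037037·-0.333333=0.3457; V=1.333333+-1.037037+0.345679=0.6420
k=3 load: inc=0.345679, refl=0.345679·-0.777778=-0.2689; V=0.296296+0.345679+-0.268861=0.3731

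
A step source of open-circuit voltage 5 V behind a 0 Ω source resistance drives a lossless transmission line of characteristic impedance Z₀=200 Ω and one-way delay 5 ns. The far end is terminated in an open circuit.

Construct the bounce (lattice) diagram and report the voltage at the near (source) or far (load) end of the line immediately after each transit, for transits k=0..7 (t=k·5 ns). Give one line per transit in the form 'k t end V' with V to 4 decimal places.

Γ_L=1.000000, Γ_S=-1.000000; launch V₁=5·200/200=5.000000
k=0 src: V=5.0000
k=1 load: inc=5.000000, refl=5.000000·1.000000=5.0000; V=0.000000+5.000000+5.000000=10.0000
k=2 src: inc=5.000000, refl=5.000000·-1.000000=-5.0000; V=5.000000+5.000000+-5.000000=5.0000
k=3 load: inc=-5.000000, refl=-5.000000·1.000000=-5.0000; V=10.000000+-5.000000+-5.000000=0.0000
k=4 src: inc=-5.000000, refl=-5.000000·-1.000000=5.0000; V=5.000000+-5.000000+5.000000=5.0000
k=5 load: inc=5.000000, refl=5.000000·1.000000=5.0000; V=0.000000+5.000000+5.000000=10.0000
k=6 src: inc=5.000000, refl=5.000000·-1.000000=-5.0000; V=5.000000+5.000000+-5.000000=5.0000
k=7 load: inc=-5.000000, refl=-5.000000·1.000000=-5.0000; V=10.000000+-5.000000+-5.000000=0.0000

0 0 source 5.0000
1 5 load 10.0000
2 10 source 5.0000
3 15 load 0.0000
4 20 source 5.0000
5 25 load 10.0000
6 30 source 5.0000
7 35 load 0.0000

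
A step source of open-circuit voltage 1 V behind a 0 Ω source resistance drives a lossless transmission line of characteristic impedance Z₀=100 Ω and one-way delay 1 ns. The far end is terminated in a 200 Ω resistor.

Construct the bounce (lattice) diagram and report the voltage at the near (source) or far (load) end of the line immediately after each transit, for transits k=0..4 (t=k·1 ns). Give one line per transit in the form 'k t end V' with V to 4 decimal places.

Γ_L=0.333333, Γ_S=-1.000000; launch V₁=1·100/100=1.000000
k=0 src: V=1.0000
k=1 load: inc=1.000000, refl=1.000000·0.333333=0.3333; V=0.000000+1.000000+0.333333=1.3333
k=2 src: inc=0.333333, refl=0.333333·-1.000000=-0.3333; V=1.000000+0.333333+-0.333333=1.0000
k=3 load: inc=-0.333333, refl=-0.333333·0.333333=-0.1111; V=1.333333+-0.333333+-0.111111=0.8889
k=4 src: inc=-0.111111, refl=-0.111111·-1.000000=0.1111; V=1.000000+-0.111111+0.111111=1.0000

0 0 source 1.0000
1 1 load 1.3333
2 2 source 1.0000
3 3 load 0.8889
4 4 source 1.0000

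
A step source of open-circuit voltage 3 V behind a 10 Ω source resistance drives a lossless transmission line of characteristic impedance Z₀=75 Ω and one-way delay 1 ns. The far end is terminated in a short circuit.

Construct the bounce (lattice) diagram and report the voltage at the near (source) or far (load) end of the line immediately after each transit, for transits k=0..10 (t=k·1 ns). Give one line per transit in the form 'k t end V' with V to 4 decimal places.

0 0 source 2.6471
1 1 load 0.0000
2 2 source 2.0242
3 3 load 0.0000
4 4 source 1.5479
5 5 load 0.0000
6 6 source 1.1837
7 7 load 0.0000
8 8 source 0.9052
9 9 load 0.0000
10 10 source 0.6922

Γ_L=-1.000000, Γ_S=-0.764706; launch V₁=3·75/85=2.647059
k=0 src: V=2.6471
k=1 load: inc=2.647059, refl=2.647059·-1.000000=-2.6471; V=0.000000+2.647059+-2.647059=0.0000
k=2 src: inc=-2.647059, refl=-2.647059·-0.764706=2.0242; V=2.647059+-2.647059+2.024221=2.0242
k=3 load: inc=2.024221, refl=2.024221·-1.000000=-2.0242; V=0.000000+2.024221+-2.024221=0.0000
k=4 src: inc=-2.024221, refl=-2.024221·-0.764706=1.5479; V=2.024221+-2.024221+1.547934=1.5479
k=5 load: inc=1.547934, refl=1.547934·-1.000000=-1.5479; V=0.000000+1.547934+-1.547934=0.0000
k=6 src: inc=-1.547934, refl=-1.547934·-0.764706=1.1837; V=1.547934+-1.547934+1.183714=1.1837
k=7 load: inc=1.183714, refl=1.183714·-1.000000=-1.1837; V=0.000000+1.183714+-1.183714=0.0000
k=8 src: inc=-1.183714, refl=-1.183714·-0.764706=0.9052; V=1.183714+-1.183714+0.905193=0.9052
k=9 load: inc=0.905193, refl=0.905193·-1.000000=-0.9052; V=0.000000+0.905193+-0.905193=0.0000
k=10 src: inc=-0.905193, refl=-0.905193·-0.764706=0.6922; V=0.905193+-0.905193+0.692207=0.6922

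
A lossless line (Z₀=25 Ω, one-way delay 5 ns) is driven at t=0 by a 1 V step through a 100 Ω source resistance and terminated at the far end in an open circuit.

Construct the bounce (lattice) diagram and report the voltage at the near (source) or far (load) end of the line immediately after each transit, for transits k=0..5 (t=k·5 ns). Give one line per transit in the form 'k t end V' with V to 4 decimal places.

Γ_L=1.000000, Γ_S=0.600000; launch V₁=1·25/125=0.200000
k=0 src: V=0.2000
k=1 load: inc=0.200000, refl=0.200000·1.000000=0.2000; V=0.000000+0.200000+0.200000=0.4000
k=2 src: inc=0.200000, refl=0.200000·0.600000=0.1200; V=0.200000+0.200000+0.120000=0.5200
k=3 load: inc=0.120000, refl=0.120000·1.000000=0.1200; V=0.400000+0.120000+0.120000=0.6400
k=4 src: inc=0.120000, refl=0.120000·0.600000=0.0720; V=0.520000+0.120000+0.072000=0.7120
k=5 load: inc=0.072000, refl=0.072000·1.000000=0.0720; V=0.640000+0.072000+0.072000=0.7840

0 0 source 0.2000
1 5 load 0.4000
2 10 source 0.5200
3 15 load 0.6400
4 20 source 0.7120
5 25 load 0.7840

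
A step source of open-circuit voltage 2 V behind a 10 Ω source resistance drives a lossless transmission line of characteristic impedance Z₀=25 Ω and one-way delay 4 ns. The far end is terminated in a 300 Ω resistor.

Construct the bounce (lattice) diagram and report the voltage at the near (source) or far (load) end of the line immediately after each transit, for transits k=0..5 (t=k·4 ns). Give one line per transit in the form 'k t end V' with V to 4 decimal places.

0 0 source 1.4286
1 4 load 2.6374
2 8 source 2.1193
3 12 load 1.6810
4 16 source 1.8688
5 20 load 2.0278

Γ_L=0.846154, Γ_S=-0.428571; launch V₁=2·25/35=1.428571
k=0 src: V=1.4286
k=1 load: inc=1.428571, refl=1.428571·0.846154=1.2088; V=0.000000+1.428571+1.208791=2.6374
k=2 src: inc=1.208791, refl=1.208791·-0.428571=-0.5181; V=1.428571+1.208791+-0.518053=2.1193
k=3 load: inc=-0.518053, refl=-0.518053·0.846154=-0.4384; V=2.637363+-0.518053+-0.438353=1.6810
k=4 src: inc=-0.438353, refl=-0.438353·-0.428571=0.1879; V=2.119309+-0.438353+0.187866=1.8688
k=5 load: inc=0.187866, refl=0.187866·0.846154=0.1590; V=1.680956+0.187866+0.158963=2.0278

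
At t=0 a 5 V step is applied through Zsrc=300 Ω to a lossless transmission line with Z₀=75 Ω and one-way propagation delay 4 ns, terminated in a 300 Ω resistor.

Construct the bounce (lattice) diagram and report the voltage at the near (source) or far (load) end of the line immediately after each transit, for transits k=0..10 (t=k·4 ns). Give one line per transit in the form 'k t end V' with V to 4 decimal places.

0 0 source 1.0000
1 4 load 1.6000
2 8 source 1.9600
3 12 load 2.1760
4 16 source 2.3056
5 20 load 2.3834
6 24 source 2.4300
7 28 load 2.4580
8 32 source 2.4748
9 36 load 2.4849
10 40 source 2.4909

Γ_L=0.600000, Γ_S=0.600000; launch V₁=5·75/375=1.000000
k=0 src: V=1.0000
k=1 load: inc=1.000000, refl=1.000000·0.600000=0.6000; V=0.000000+1.000000+0.600000=1.6000
k=2 src: inc=0.600000, refl=0.600000·0.600000=0.3600; V=1.000000+0.600000+0.360000=1.9600
k=3 load: inc=0.360000, refl=0.360000·0.600000=0.2160; V=1.600000+0.360000+0.216000=2.1760
k=4 src: inc=0.216000, refl=0.216000·0.600000=0.1296; V=1.960000+0.216000+0.129600=2.3056
k=5 load: inc=0.129600, refl=0.129600·0.600000=0.0778; V=2.176000+0.129600+0.077760=2.3834
k=6 src: inc=0.077760, refl=0.077760·0.600000=0.0467; V=2.305600+0.077760+0.046656=2.4300
k=7 load: inc=0.046656, refl=0.046656·0.600000=0.0280; V=2.383360+0.046656+0.027994=2.4580
k=8 src: inc=0.027994, refl=0.027994·0.600000=0.0168; V=2.430016+0.027994+0.016796=2.4748
k=9 load: inc=0.016796, refl=0.016796·0.600000=0.0101; V=2.458010+0.016796+0.010078=2.4849
k=10 src: inc=0.010078, refl=0.010078·0.600000=0.0060; V=2.474806+0.010078+0.006047=2.4909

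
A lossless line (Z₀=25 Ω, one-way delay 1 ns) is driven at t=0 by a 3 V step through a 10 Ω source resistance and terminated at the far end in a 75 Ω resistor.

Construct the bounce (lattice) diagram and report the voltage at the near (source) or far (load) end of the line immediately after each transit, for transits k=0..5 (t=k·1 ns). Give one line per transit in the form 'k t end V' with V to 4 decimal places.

Γ_L=0.500000, Γ_S=-0.428571; launch V₁=3·25/35=2.142857
k=0 src: V=2.1429
k=1 load: inc=2.142857, refl=2.142857·0.500000=1.0714; V=0.000000+2.142857+1.071429=3.2143
k=2 src: inc=1.071429, refl=1.071429·-0.428571=-0.4592; V=2.142857+1.071429+-0.459184=2.7551
k=3 load: inc=-0.459184, refl=-0.459184·0.500000=-0.2296; V=3.214286+-0.459184+-0.229592=2.5255
k=4 src: inc=-0.229592, refl=-0.229592·-0.428571=0.0984; V=2.755102+-0.229592+0.098397=2.6239
k=5 load: inc=0.098397, refl=0.098397·0.500000=0.0492; V=2.525510+0.098397+0.049198=2.6731

0 0 source 2.1429
1 1 load 3.2143
2 2 source 2.7551
3 3 load 2.5255
4 4 source 2.6239
5 5 load 2.6731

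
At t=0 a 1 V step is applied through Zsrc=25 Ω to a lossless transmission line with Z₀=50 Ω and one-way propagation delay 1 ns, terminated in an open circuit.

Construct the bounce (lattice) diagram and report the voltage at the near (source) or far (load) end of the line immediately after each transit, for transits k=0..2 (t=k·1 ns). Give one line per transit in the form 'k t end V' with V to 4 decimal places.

Γ_L=1.000000, Γ_S=-0.333333; launch V₁=1·50/75=0.666667
k=0 src: V=0.6667
k=1 load: inc=0.666667, refl=0.666667·1.000000=0.6667; V=0.000000+0.666667+0.666667=1.3333
k=2 src: inc=0.666667, refl=0.666667·-0.333333=-0.2222; V=0.666667+0.666667+-0.222222=1.1111

0 0 source 0.6667
1 1 load 1.3333
2 2 source 1.1111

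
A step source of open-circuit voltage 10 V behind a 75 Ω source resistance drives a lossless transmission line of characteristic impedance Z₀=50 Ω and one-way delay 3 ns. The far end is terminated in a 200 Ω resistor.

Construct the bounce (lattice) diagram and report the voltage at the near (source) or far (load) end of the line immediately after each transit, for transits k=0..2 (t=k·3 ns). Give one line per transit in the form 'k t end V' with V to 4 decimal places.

0 0 source 4.0000
1 3 load 6.4000
2 6 source 6.8800

Γ_L=0.600000, Γ_S=0.200000; launch V₁=10·50/125=4.000000
k=0 src: V=4.0000
k=1 load: inc=4.000000, refl=4.000000·0.600000=2.4000; V=0.000000+4.000000+2.400000=6.4000
k=2 src: inc=2.400000, refl=2.400000·0.200000=0.4800; V=4.000000+2.400000+0.480000=6.8800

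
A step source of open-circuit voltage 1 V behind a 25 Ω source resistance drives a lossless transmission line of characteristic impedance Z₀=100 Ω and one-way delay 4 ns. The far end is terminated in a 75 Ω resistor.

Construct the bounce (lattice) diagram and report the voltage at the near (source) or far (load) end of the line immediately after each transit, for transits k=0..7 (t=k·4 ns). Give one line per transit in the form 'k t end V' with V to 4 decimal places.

Γ_L=-0.142857, Γ_S=-0.600000; launch V₁=1·100/125=0.800000
k=0 src: V=0.8000
k=1 load: inc=0.800000, refl=0.800000·-0.142857=-0.1143; V=0.000000+0.800000+-0.114286=0.6857
k=2 src: inc=-0.114286, refl=-0.114286·-0.600000=0.0686; V=0.800000+-0.114286+0.068571=0.7543
k=3 load: inc=0.068571, refl=0.068571·-0.142857=-0.0098; V=0.685714+0.068571+-0.009796=0.7445
k=4 src: inc=-0.009796, refl=-0.009796·-0.600000=0.0059; V=0.754286+-0.009796+0.005878=0.7504
k=5 load: inc=0.005878, refl=0.005878·-0.142857=-0.0008; V=0.744490+0.005878+-0.000840=0.7495
k=6 src: inc=-0.000840, refl=-0.000840·-0.600000=0.0005; V=0.750367+-0.000840+0.000504=0.7500
k=7 load: inc=0.000504, refl=0.000504·-0.142857=-0.0001; V=0.749528+0.000504+-0.000072=0.7500

0 0 source 0.8000
1 4 load 0.6857
2 8 source 0.7543
3 12 load 0.7445
4 16 source 0.7504
5 20 load 0.7495
6 24 source 0.7500
7 28 load 0.7500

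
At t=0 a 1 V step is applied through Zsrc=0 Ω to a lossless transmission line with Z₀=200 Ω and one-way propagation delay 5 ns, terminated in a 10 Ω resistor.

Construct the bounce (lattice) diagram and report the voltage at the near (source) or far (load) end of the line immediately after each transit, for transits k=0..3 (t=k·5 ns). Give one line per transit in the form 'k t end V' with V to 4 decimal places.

0 0 source 1.0000
1 5 load 0.0952
2 10 source 1.0000
3 15 load 0.1814

Γ_L=-0.904762, Γ_S=-1.000000; launch V₁=1·200/200=1.000000
k=0 src: V=1.0000
k=1 load: inc=1.000000, refl=1.000000·-0.904762=-0.9048; V=0.000000+1.000000+-0.904762=0.0952
k=2 src: inc=-0.904762, refl=-0.904762·-1.000000=0.9048; V=1.000000+-0.904762+0.904762=1.0000
k=3 load: inc=0.904762, refl=0.904762·-0.904762=-0.8186; V=0.095238+0.904762+-0.818594=0.1814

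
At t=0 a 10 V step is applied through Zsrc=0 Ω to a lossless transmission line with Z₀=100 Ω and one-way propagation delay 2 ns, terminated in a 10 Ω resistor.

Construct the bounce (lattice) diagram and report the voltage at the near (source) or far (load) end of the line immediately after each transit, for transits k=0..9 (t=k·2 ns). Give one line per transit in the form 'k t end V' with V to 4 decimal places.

Γ_L=-0.818182, Γ_S=-1.000000; launch V₁=10·100/100=10.000000
k=0 src: V=10.0000
k=1 load: inc=10.000000, refl=10.000000·-0.818182=-8.1818; V=0.000000+10.000000+-8.181818=1.8182
k=2 src: inc=-8.181818, refl=-8.181818·-1.000000=8.1818; V=10.000000+-8.181818+8.181818=10.0000
k=3 load: inc=8.181818, refl=8.181818·-0.818182=-6.6942; V=1.818182+8.181818+-6.694215=3.3058
k=4 src: inc=-6.694215, refl=-6.694215·-1.000000=6.6942; V=10.000000+-6.694215+6.694215=10.0000
k=5 load: inc=6.694215, refl=6.694215·-0.818182=-5.4771; V=3.305785+6.694215+-5.477085=4.5229
k=6 src: inc=-5.477085, refl=-5.477085·-1.000000=5.4771; V=10.000000+-5.477085+5.477085=10.0000
k=7 load: inc=5.477085, refl=5.477085·-0.818182=-4.4813; V=4.522915+5.477085+-4.481251=5.5187
k=8 src: inc=-4.481251, refl=-4.481251·-1.000000=4.4813; V=10.000000+-4.481251+4.481251=10.0000
k=9 load: inc=4.481251, refl=4.481251·-0.818182=-3.6665; V=5.518749+4.481251+-3.666478=6.3335

0 0 source 10.0000
1 2 load 1.8182
2 4 source 10.0000
3 6 load 3.3058
4 8 source 10.0000
5 10 load 4.5229
6 12 source 10.0000
7 14 load 5.5187
8 16 source 10.0000
9 18 load 6.3335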